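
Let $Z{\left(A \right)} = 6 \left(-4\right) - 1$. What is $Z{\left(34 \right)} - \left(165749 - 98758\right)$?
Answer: $-67016$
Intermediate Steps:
$Z{\left(A \right)} = -25$ ($Z{\left(A \right)} = -24 - 1 = -25$)
$Z{\left(34 \right)} - \left(165749 - 98758\right) = -25 - \left(165749 - 98758\right) = -25 - 66991 = -67016$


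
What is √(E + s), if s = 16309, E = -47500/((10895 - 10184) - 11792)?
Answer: 3*√222564998761/11081 ≈ 127.72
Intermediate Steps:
E = 47500/11081 (E = -47500/(711 - 11792) = -47500/(-11081) = -47500*(-1/11081) = 47500/11081 ≈ 4.2866)
√(E + s) = √(47500/11081 + 16309) = √(180767529/11081) = 3*√222564998761/11081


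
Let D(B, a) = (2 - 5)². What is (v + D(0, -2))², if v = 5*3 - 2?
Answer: 484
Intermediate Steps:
v = 13 (v = 15 - 2 = 13)
D(B, a) = 9 (D(B, a) = (-3)² = 9)
(v + D(0, -2))² = (13 + 9)² = 22² = 484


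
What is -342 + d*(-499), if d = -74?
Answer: 36584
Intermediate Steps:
-342 + d*(-499) = -342 - 74*(-499) = -342 + 36926 = 36584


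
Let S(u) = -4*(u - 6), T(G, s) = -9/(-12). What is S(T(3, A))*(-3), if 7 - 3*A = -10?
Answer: -63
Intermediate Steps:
A = 17/3 (A = 7/3 - ⅓*(-10) = 7/3 + 10/3 = 17/3 ≈ 5.6667)
T(G, s) = ¾ (T(G, s) = -9*(-1/12) = ¾)
S(u) = 24 - 4*u (S(u) = -4*(-6 + u) = 24 - 4*u)
S(T(3, A))*(-3) = (24 - 4*¾)*(-3) = (24 - 3)*(-3) = 21*(-3) = -63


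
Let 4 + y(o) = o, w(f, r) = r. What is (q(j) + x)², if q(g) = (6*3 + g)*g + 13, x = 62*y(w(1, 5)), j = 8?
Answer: 80089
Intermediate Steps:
y(o) = -4 + o
x = 62 (x = 62*(-4 + 5) = 62*1 = 62)
q(g) = 13 + g*(18 + g) (q(g) = (18 + g)*g + 13 = g*(18 + g) + 13 = 13 + g*(18 + g))
(q(j) + x)² = ((13 + 8² + 18*8) + 62)² = ((13 + 64 + 144) + 62)² = (221 + 62)² = 283² = 80089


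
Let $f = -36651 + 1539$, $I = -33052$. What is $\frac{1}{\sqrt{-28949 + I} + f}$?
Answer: $- \frac{11704}{410971515} - \frac{83 i}{410971515} \approx -2.8479 \cdot 10^{-5} - 2.0196 \cdot 10^{-7} i$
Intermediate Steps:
$f = -35112$
$\frac{1}{\sqrt{-28949 + I} + f} = \frac{1}{\sqrt{-28949 - 33052} - 35112} = \frac{1}{\sqrt{-62001} - 35112} = \frac{1}{249 i - 35112} = \frac{1}{-35112 + 249 i} = \frac{-35112 - 249 i}{1232914545}$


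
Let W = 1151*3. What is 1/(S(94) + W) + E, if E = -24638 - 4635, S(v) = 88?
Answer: -103655692/3541 ≈ -29273.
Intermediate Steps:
W = 3453
E = -29273
1/(S(94) + W) + E = 1/(88 + 3453) - 29273 = 1/3541 - 29273 = -103655692/3541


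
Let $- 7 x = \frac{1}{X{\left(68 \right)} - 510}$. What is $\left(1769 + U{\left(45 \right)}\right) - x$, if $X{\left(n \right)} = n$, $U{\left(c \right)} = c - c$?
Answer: $\frac{5473285}{3094} \approx 1769.0$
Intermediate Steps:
$U{\left(c \right)} = 0$
$x = \frac{1}{3094}$ ($x = - \frac{1}{7 \left(68 - 510\right)} = - \frac{1}{7 \left(-442\right)} = \left(- \frac{1}{7}\right) \left(- \frac{1}{442}\right) = \frac{1}{3094} \approx 0.00032321$)
$\left(1769 + U{\left(45 \right)}\right) - x = \left(1769 + 0\right) - \frac{1}{3094} = 1769 - \frac{1}{3094} = \frac{5473285}{3094}$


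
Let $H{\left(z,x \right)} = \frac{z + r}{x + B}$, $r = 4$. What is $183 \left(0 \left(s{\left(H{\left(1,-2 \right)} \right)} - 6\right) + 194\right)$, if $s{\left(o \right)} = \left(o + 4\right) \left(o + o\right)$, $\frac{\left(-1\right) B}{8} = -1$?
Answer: $35502$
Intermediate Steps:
$B = 8$ ($B = \left(-8\right) \left(-1\right) = 8$)
$H{\left(z,x \right)} = \frac{4 + z}{8 + x}$ ($H{\left(z,x \right)} = \frac{z + 4}{x + 8} = \frac{4 + z}{8 + x}$)
$s{\left(o \right)} = 2 o \left(4 + o\right)$ ($s{\left(o \right)} = \left(4 + o\right) 2 o = 2 o \left(4 + o\right)$)
$183 \left(0 \left(s{\left(H{\left(1,-2 \right)} \right)} - 6\right) + 194\right) = 183 \left(0 \left(2 \frac{4 + 1}{8 - 2} \left(4 + \frac{4 + 1}{8 - 2}\right) - 6\right) + 194\right) = 183 \left(0 \left(2 \cdot \frac{1}{6} \cdot 5 \left(4 + \frac{1}{6} \cdot 5\right) - 6\right) + 194\right) = 183 \left(0 \left(2 \cdot \frac{5}{6} \left(4 + \frac{5}{6}\right) - 6\right) + 194\right) = 183 \left(0 \left(2 \cdot \frac{5}{6} \cdot \frac{29}{6} - 6\right) + 194\right) = 183 \left(0 \left(\frac{145}{18} - 6\right) + 194\right) = 183 \left(0 \cdot \frac{37}{18} + 194\right) = 183 \left(0 + 194\right) = 183 \cdot 194 = 35502$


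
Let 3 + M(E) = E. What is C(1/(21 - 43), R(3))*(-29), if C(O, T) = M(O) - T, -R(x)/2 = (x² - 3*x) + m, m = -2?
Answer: 4495/22 ≈ 204.32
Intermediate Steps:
M(E) = -3 + E
R(x) = 4 - 2*x² + 6*x (R(x) = -2*((x² - 3*x) - 2) = -2*(-2 + x² - 3*x) = 4 - 2*x² + 6*x)
C(O, T) = -3 + O - T (C(O, T) = (-3 + O) - T = -3 + O - T)
C(1/(21 - 43), R(3))*(-29) = (-3 + 1/(21 - 43) - (4 - 2*3² + 6*3))*(-29) = (-3 + 1/(-22) - (4 - 2*9 + 18))*(-29) = (-3 - 1/22 - (4 - 18 + 18))*(-29) = (-3 - 1/22 - 1*4)*(-29) = (-3 - 1/22 - 4)*(-29) = -155/22*(-29) = 4495/22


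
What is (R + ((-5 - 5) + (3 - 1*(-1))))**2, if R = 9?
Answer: 9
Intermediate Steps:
(R + ((-5 - 5) + (3 - 1*(-1))))**2 = (9 + ((-5 - 5) + (3 - 1*(-1))))**2 = (9 + (-10 + (3 + 1)))**2 = (9 + (-10 + 4))**2 = (9 - 6)**2 = 3**2 = 9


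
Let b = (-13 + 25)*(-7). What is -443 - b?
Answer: -359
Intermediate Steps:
b = -84 (b = 12*(-7) = -84)
-443 - b = -443 - 1*(-84) = -443 + 84 = -359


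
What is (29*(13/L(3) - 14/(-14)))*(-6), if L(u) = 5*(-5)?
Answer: -2088/25 ≈ -83.520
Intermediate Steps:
L(u) = -25
(29*(13/L(3) - 14/(-14)))*(-6) = (29*(13/(-25) - 14/(-14)))*(-6) = (29*(13*(-1/25) - 14*(-1/14)))*(-6) = (29*(-13/25 + 1))*(-6) = (29*(12/25))*(-6) = (348/25)*(-6) = -2088/25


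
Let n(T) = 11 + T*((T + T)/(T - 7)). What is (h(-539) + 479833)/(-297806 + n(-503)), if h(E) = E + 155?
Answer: -122259495/76190734 ≈ -1.6047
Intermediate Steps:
h(E) = 155 + E
n(T) = 11 + 2*T²/(-7 + T) (n(T) = 11 + T*((2*T)/(-7 + T)) = 11 + T*(2*T/(-7 + T)) = 11 + 2*T²/(-7 + T))
(h(-539) + 479833)/(-297806 + n(-503)) = ((155 - 539) + 479833)/(-297806 + (-77 + 2*(-503)² + 11*(-503))/(-7 - 503)) = (-384 + 479833)/(-297806 + (-77 + 2*253009 - 5533)/(-510)) = 479449/(-297806 - (-77 + 506018 - 5533)/510) = 479449/(-297806 - 1/510*500408) = 479449/(-297806 - 250204/255) = 479449/(-76190734/255) = 479449*(-255/76190734) = -122259495/76190734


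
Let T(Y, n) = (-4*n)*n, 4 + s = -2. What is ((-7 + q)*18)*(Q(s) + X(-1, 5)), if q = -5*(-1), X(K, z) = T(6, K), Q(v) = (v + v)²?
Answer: -5040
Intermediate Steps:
s = -6 (s = -4 - 2 = -6)
Q(v) = 4*v² (Q(v) = (2*v)² = 4*v²)
T(Y, n) = -4*n²
X(K, z) = -4*K²
q = 5
((-7 + q)*18)*(Q(s) + X(-1, 5)) = ((-7 + 5)*18)*(4*(-6)² - 4*(-1)²) = (-2*18)*(4*36 - 4*1) = -36*(144 - 4) = -36*140 = -5040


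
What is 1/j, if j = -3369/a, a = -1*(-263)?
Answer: -263/3369 ≈ -0.078065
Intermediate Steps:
a = 263
j = -3369/263 ≈ -12.810
1/j = 1/(-3369/263) = -263/3369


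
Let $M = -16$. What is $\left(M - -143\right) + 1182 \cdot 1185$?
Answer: $1400797$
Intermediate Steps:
$\left(M - -143\right) + 1182 \cdot 1185 = \left(-16 - -143\right) + 1182 \cdot 1185 = \left(-16 + 143\right) + 1400670 = 127 + 1400670 = 1400797$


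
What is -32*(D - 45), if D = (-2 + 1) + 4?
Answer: 1344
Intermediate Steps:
D = 3 (D = -1 + 4 = 3)
-32*(D - 45) = -32*(3 - 45) = -32*(-42) = 1344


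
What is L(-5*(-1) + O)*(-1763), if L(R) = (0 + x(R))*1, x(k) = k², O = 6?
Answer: -213323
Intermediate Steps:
L(R) = R² (L(R) = (0 + R²)*1 = R²*1 = R²)
L(-5*(-1) + O)*(-1763) = (-5*(-1) + 6)²*(-1763) = (5 + 6)²*(-1763) = 11²*(-1763) = 121*(-1763) = -213323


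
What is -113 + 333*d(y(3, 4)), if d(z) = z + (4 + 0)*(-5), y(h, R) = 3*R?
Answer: -2777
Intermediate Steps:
d(z) = -20 + z (d(z) = z + 4*(-5) = z - 20 = -20 + z)
-113 + 333*d(y(3, 4)) = -113 + 333*(-20 + 3*4) = -113 + 333*(-20 + 12) = -113 + 333*(-8) = -113 - 2664 = -2777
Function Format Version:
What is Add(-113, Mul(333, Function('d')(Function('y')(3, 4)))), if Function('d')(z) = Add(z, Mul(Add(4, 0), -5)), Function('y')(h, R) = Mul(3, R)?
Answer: -2777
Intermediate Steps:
Function('d')(z) = Add(-20, z) (Function('d')(z) = Add(z, Mul(4, -5)) = Add(z, -20) = Add(-20, z))
Add(-113, Mul(333, Function('d')(Function('y')(3, 4)))) = Add(-113, Mul(333, Add(-20, Mul(3, 4)))) = Add(-113, Mul(333, Add(-20, 12))) = Add(-113, Mul(333, -8)) = Add(-113, -2664) = -2777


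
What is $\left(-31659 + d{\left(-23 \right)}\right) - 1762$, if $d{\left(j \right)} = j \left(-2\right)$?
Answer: $-33375$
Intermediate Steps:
$d{\left(j \right)} = - 2 j$
$\left(-31659 + d{\left(-23 \right)}\right) - 1762 = \left(-31659 - -46\right) - 1762 = \left(-31659 + 46\right) - 1762 = -31613 - 1762 = -33375$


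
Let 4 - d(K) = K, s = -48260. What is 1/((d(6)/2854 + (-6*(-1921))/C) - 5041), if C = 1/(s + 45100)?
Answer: -1427/51981615828 ≈ -2.7452e-8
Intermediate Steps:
d(K) = 4 - K
C = -1/3160 (C = 1/(-48260 + 45100) = 1/(-3160) = -1/3160 ≈ -0.00031646)
1/((d(6)/2854 + (-6*(-1921))/C) - 5041) = 1/(((4 - 1*6)/2854 + (-6*(-1921))/(-1/3160)) - 5041) = 1/(((4 - 6)*(1/2854) + 11526*(-3160)) - 5041) = 1/((-2*1/2854 - 36422160) - 5041) = 1/((-1/1427 - 36422160) - 5041) = 1/(-51974422321/1427 - 5041) = 1/(-51981615828/1427) = -1427/51981615828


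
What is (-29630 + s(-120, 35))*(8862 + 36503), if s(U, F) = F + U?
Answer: -1348020975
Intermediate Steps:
(-29630 + s(-120, 35))*(8862 + 36503) = (-29630 + (35 - 120))*(8862 + 36503) = (-29630 - 85)*45365 = -29715*45365 = -1348020975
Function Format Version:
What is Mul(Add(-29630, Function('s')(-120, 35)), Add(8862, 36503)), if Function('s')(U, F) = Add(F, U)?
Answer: -1348020975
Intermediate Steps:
Mul(Add(-29630, Function('s')(-120, 35)), Add(8862, 36503)) = Mul(Add(-29630, Add(35, -120)), Add(8862, 36503)) = Mul(Add(-29630, -85), 45365) = Mul(-29715, 45365) = -1348020975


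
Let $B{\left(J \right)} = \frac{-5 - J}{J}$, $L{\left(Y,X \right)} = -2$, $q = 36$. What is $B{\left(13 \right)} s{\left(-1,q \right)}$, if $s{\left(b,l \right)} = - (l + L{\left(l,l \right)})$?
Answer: $\frac{612}{13} \approx 47.077$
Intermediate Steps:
$B{\left(J \right)} = \frac{-5 - J}{J}$
$s{\left(b,l \right)} = 2 - l$ ($s{\left(b,l \right)} = - (l - 2) = - (-2 + l) = 2 - l$)
$B{\left(13 \right)} s{\left(-1,q \right)} = \frac{-5 - 13}{13} \left(2 - 36\right) = \frac{1}{13} \left(-18\right) \left(-34\right) = \left(- \frac{18}{13}\right) \left(-34\right) = \frac{612}{13}$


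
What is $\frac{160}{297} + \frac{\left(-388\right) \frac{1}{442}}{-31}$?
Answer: $\frac{1153778}{2034747} \approx 0.56704$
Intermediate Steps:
$\frac{160}{297} + \frac{\left(-388\right) \frac{1}{442}}{-31} = 160 \cdot \frac{1}{297} + \left(-388\right) \frac{1}{442} \left(- \frac{1}{31}\right) = \frac{160}{297} - - \frac{194}{6851} = \frac{160}{297} + \frac{194}{6851} = \frac{1153778}{2034747}$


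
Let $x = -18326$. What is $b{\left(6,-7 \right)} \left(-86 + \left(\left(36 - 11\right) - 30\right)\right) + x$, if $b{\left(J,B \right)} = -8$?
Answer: $-17598$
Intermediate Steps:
$b{\left(6,-7 \right)} \left(-86 + \left(\left(36 - 11\right) - 30\right)\right) + x = - 8 \left(-86 + \left(\left(36 - 11\right) - 30\right)\right) - 18326 = - 8 \left(-86 + \left(25 - 30\right)\right) - 18326 = - 8 \left(-86 - 5\right) - 18326 = \left(-8\right) \left(-91\right) - 18326 = 728 - 18326 = -17598$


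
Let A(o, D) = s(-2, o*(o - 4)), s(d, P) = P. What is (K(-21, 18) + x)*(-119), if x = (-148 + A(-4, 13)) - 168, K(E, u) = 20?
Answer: 31416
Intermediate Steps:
A(o, D) = o*(-4 + o) (A(o, D) = o*(o - 4) = o*(-4 + o))
x = -284 (x = (-148 - 4*(-4 - 4)) - 168 = (-148 - 4*(-8)) - 168 = (-148 + 32) - 168 = -116 - 168 = -284)
(K(-21, 18) + x)*(-119) = (20 - 284)*(-119) = -264*(-119) = 31416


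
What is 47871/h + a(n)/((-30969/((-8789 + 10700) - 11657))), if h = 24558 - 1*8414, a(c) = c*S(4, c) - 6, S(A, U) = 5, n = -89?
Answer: -69477563225/499963536 ≈ -138.97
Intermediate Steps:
a(c) = -6 + 5*c (a(c) = c*5 - 6 = 5*c - 6 = -6 + 5*c)
h = 16144 (h = 24558 - 8414 = 16144)
47871/h + a(n)/((-30969/((-8789 + 10700) - 11657))) = 47871/16144 + (-6 + 5*(-89))/((-30969/((-8789 + 10700) - 11657))) = 47871*(1/16144) + (-6 - 445)/((-30969/(1911 - 11657))) = 47871/16144 - 451/((-30969/(-9746))) = 47871/16144 - 451/((-30969*(-1/9746))) = 47871/16144 - 451/30969/9746 = 47871/16144 - 451*9746/30969 = 47871/16144 - 4395446/30969 = -69477563225/499963536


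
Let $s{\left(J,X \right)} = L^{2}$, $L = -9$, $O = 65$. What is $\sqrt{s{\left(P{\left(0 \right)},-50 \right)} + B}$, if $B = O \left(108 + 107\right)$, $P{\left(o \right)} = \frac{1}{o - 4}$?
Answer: $2 \sqrt{3514} \approx 118.56$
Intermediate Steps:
$P{\left(o \right)} = \frac{1}{-4 + o}$
$B = 13975$ ($B = 65 \left(108 + 107\right) = 65 \cdot 215 = 13975$)
$s{\left(J,X \right)} = 81$ ($s{\left(J,X \right)} = \left(-9\right)^{2} = 81$)
$\sqrt{s{\left(P{\left(0 \right)},-50 \right)} + B} = \sqrt{81 + 13975} = \sqrt{14056} = 2 \sqrt{3514}$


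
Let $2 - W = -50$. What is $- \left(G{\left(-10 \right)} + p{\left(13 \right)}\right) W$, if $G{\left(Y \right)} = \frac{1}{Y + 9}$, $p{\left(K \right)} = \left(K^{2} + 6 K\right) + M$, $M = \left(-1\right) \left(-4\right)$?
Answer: $-13000$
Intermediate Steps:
$M = 4$
$p{\left(K \right)} = 4 + K^{2} + 6 K$ ($p{\left(K \right)} = \left(K^{2} + 6 K\right) + 4 = 4 + K^{2} + 6 K$)
$G{\left(Y \right)} = \frac{1}{9 + Y}$
$W = 52$ ($W = 2 - -50 = 2 + 50 = 52$)
$- \left(G{\left(-10 \right)} + p{\left(13 \right)}\right) W = - \left(\frac{1}{9 - 10} + \left(4 + 13^{2} + 6 \cdot 13\right)\right) 52 = - \left(\frac{1}{-1} + \left(4 + 169 + 78\right)\right) 52 = - \left(-1 + 251\right) 52 = - 250 \cdot 52 = \left(-1\right) 13000 = -13000$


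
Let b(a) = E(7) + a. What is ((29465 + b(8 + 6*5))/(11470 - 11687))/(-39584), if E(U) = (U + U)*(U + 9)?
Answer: 29727/8589728 ≈ 0.0034608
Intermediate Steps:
E(U) = 2*U*(9 + U) (E(U) = (2*U)*(9 + U) = 2*U*(9 + U))
b(a) = 224 + a (b(a) = 2*7*(9 + 7) + a = 2*7*16 + a = 224 + a)
((29465 + b(8 + 6*5))/(11470 - 11687))/(-39584) = ((29465 + (224 + (8 + 6*5)))/(11470 - 11687))/(-39584) = ((29465 + (224 + (8 + 30)))/(-217))*(-1/39584) = ((29465 + (224 + 38))*(-1/217))*(-1/39584) = ((29465 + 262)*(-1/217))*(-1/39584) = (29727*(-1/217))*(-1/39584) = -29727/217*(-1/39584) = 29727/8589728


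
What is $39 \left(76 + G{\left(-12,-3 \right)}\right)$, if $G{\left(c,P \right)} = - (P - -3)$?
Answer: $2964$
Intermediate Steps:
$G{\left(c,P \right)} = -3 - P$ ($G{\left(c,P \right)} = - (P + 3) = - (3 + P) = -3 - P$)
$39 \left(76 + G{\left(-12,-3 \right)}\right) = 39 \left(76 - 0\right) = 39 \left(76 + \left(-3 + 3\right)\right) = 39 \left(76 + 0\right) = 39 \cdot 76 = 2964$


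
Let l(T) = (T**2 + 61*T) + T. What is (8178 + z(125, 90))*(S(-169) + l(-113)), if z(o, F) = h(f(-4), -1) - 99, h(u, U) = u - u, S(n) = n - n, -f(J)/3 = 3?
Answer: 46559277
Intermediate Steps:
f(J) = -9 (f(J) = -3*3 = -9)
S(n) = 0
h(u, U) = 0
l(T) = T**2 + 62*T
z(o, F) = -99 (z(o, F) = 0 - 99 = -99)
(8178 + z(125, 90))*(S(-169) + l(-113)) = (8178 - 99)*(0 - 113*(62 - 113)) = 8079*(0 - 113*(-51)) = 8079*(0 + 5763) = 8079*5763 = 46559277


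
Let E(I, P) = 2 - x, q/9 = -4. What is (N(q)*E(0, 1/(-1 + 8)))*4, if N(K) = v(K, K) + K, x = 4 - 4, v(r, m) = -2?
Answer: -304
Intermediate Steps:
q = -36 (q = 9*(-4) = -36)
x = 0
N(K) = -2 + K
E(I, P) = 2 (E(I, P) = 2 - 1*0 = 2 + 0 = 2)
(N(q)*E(0, 1/(-1 + 8)))*4 = ((-2 - 36)*2)*4 = -38*2*4 = -76*4 = -304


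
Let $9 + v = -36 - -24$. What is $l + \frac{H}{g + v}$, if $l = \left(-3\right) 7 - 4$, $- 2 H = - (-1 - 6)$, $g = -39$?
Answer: $- \frac{2993}{120} \approx -24.942$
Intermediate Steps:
$H = - \frac{7}{2}$ ($H = - \frac{\left(-1\right) \left(-1 - 6\right)}{2} = - \frac{\left(-1\right) \left(-7\right)}{2} = \left(- \frac{1}{2}\right) 7 = - \frac{7}{2} \approx -3.5$)
$v = -21$ ($v = -9 - 12 = -21$)
$l = -25$ ($l = -21 - 4 = -25$)
$l + \frac{H}{g + v} = -25 + \frac{1}{-39 - 21} \left(- \frac{7}{2}\right) = -25 + \frac{1}{-60} \left(- \frac{7}{2}\right) = -25 - - \frac{7}{120} = -25 + \frac{7}{120} = - \frac{2993}{120}$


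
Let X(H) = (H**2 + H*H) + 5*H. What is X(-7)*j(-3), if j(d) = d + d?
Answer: -378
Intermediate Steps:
j(d) = 2*d
X(H) = 2*H**2 + 5*H (X(H) = (H**2 + H**2) + 5*H = 2*H**2 + 5*H)
X(-7)*j(-3) = (-7*(5 + 2*(-7)))*(2*(-3)) = -7*(5 - 14)*(-6) = -7*(-9)*(-6) = 63*(-6) = -378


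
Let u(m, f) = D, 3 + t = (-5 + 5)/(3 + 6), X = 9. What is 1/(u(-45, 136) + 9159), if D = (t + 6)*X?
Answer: 1/9186 ≈ 0.00010886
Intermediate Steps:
t = -3 (t = -3 + (-5 + 5)/(3 + 6) = -3 + 0/9 = -3 + 0*(⅑) = -3 + 0 = -3)
D = 27 (D = (-3 + 6)*9 = 3*9 = 27)
u(m, f) = 27
1/(u(-45, 136) + 9159) = 1/(27 + 9159) = 1/9186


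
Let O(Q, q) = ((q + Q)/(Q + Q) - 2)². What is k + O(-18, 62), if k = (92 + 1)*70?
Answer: 528151/81 ≈ 6520.4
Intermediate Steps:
O(Q, q) = (-2 + (Q + q)/(2*Q))² (O(Q, q) = ((Q + q)/((2*Q)) - 2)² = ((Q + q)*(1/(2*Q)) - 2)² = ((Q + q)/(2*Q) - 2)² = (-2 + (Q + q)/(2*Q))²)
k = 6510 (k = 93*70 = 6510)
k + O(-18, 62) = 6510 + (¼)*(-1*62 + 3*(-18))²/(-18)² = 6510 + (¼)*(1/324)*(-62 - 54)² = 6510 + (¼)*(1/324)*(-116)² = 6510 + (¼)*(1/324)*13456 = 6510 + 841/81 = 528151/81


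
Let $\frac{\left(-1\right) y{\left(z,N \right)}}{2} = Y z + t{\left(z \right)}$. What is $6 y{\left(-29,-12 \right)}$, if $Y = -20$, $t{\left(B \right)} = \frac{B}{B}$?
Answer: $-6972$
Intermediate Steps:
$t{\left(B \right)} = 1$
$y{\left(z,N \right)} = -2 + 40 z$ ($y{\left(z,N \right)} = - 2 \left(- 20 z + 1\right) = - 2 \left(1 - 20 z\right) = -2 + 40 z$)
$6 y{\left(-29,-12 \right)} = 6 \left(-2 + 40 \left(-29\right)\right) = 6 \left(-2 - 1160\right) = 6 \left(-1162\right) = -6972$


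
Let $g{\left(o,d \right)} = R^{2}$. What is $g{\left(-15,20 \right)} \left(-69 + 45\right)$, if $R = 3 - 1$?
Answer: $-96$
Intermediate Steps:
$R = 2$ ($R = 3 - 1 = 2$)
$g{\left(o,d \right)} = 4$ ($g{\left(o,d \right)} = 2^{2} = 4$)
$g{\left(-15,20 \right)} \left(-69 + 45\right) = 4 \left(-69 + 45\right) = 4 \left(-24\right) = -96$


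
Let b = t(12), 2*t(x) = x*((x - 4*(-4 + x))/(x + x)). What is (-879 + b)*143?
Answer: -126412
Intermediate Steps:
t(x) = 4 - 3*x/4 (t(x) = (x*((x - 4*(-4 + x))/(x + x)))/2 = (x*((x + (16 - 4*x))/((2*x))))/2 = (x*((16 - 3*x)*(1/(2*x))))/2 = (x*((16 - 3*x)/(2*x)))/2 = (8 - 3*x/2)/2 = 4 - 3*x/4)
b = -5 (b = 4 - ¾*12 = 4 - 9 = -5)
(-879 + b)*143 = (-879 - 5)*143 = -884*143 = -126412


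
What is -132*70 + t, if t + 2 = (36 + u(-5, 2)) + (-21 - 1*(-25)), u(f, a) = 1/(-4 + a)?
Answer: -18405/2 ≈ -9202.5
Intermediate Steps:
t = 75/2 (t = -2 + ((36 + 1/(-4 + 2)) + (-21 - 1*(-25))) = -2 + ((36 + 1/(-2)) + (-21 + 25)) = -2 + ((36 - 1/2) + 4) = -2 + (71/2 + 4) = -2 + 79/2 = 75/2 ≈ 37.500)
-132*70 + t = -132*70 + 75/2 = -9240 + 75/2 = -18405/2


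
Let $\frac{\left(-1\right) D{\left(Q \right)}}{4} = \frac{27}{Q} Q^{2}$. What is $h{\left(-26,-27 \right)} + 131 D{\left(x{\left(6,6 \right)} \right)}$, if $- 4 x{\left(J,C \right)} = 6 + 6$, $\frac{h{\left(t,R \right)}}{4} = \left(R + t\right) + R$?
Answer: $42124$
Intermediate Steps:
$h{\left(t,R \right)} = 4 t + 8 R$ ($h{\left(t,R \right)} = 4 \left(\left(R + t\right) + R\right) = 4 \left(t + 2 R\right) = 4 t + 8 R$)
$x{\left(J,C \right)} = -3$ ($x{\left(J,C \right)} = - \frac{6 + 6}{4} = \left(- \frac{1}{4}\right) 12 = -3$)
$D{\left(Q \right)} = - 108 Q$ ($D{\left(Q \right)} = - 4 \frac{27}{Q} Q^{2} = - 4 \cdot 27 Q = - 108 Q$)
$h{\left(-26,-27 \right)} + 131 D{\left(x{\left(6,6 \right)} \right)} = \left(4 \left(-26\right) + 8 \left(-27\right)\right) + 131 \left(\left(-108\right) \left(-3\right)\right) = \left(-104 - 216\right) + 131 \cdot 324 = -320 + 42444 = 42124$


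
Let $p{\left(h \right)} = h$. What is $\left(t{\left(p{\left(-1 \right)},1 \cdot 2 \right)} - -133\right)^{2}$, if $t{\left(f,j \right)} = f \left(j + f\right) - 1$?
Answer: $17161$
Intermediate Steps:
$t{\left(f,j \right)} = -1 + f \left(f + j\right)$ ($t{\left(f,j \right)} = f \left(f + j\right) - 1 = -1 + f \left(f + j\right)$)
$\left(t{\left(p{\left(-1 \right)},1 \cdot 2 \right)} - -133\right)^{2} = \left(\left(-1 + \left(-1\right)^{2} - 1 \cdot 2\right) - -133\right)^{2} = \left(\left(-1 + 1 - 2\right) + 133\right)^{2} = \left(-2 + 133\right)^{2} = 131^{2} = 17161$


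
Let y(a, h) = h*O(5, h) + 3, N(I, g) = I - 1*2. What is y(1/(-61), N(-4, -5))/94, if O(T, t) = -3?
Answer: 21/94 ≈ 0.22340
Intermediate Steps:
N(I, g) = -2 + I (N(I, g) = I - 2 = -2 + I)
y(a, h) = 3 - 3*h (y(a, h) = h*(-3) + 3 = -3*h + 3 = 3 - 3*h)
y(1/(-61), N(-4, -5))/94 = (3 - 3*(-2 - 4))/94 = (3 - 3*(-6))*(1/94) = (3 + 18)*(1/94) = 21*(1/94) = 21/94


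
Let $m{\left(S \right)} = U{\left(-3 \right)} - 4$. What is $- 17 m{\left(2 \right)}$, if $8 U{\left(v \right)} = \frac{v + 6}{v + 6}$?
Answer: $\frac{527}{8} \approx 65.875$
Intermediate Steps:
$U{\left(v \right)} = \frac{1}{8}$ ($U{\left(v \right)} = \frac{\left(v + 6\right) \frac{1}{v + 6}}{8} = \frac{\left(6 + v\right) \frac{1}{6 + v}}{8} = \frac{1}{8} \cdot 1 = \frac{1}{8}$)
$m{\left(S \right)} = - \frac{31}{8}$ ($m{\left(S \right)} = \frac{1}{8} - 4 = - \frac{31}{8}$)
$- 17 m{\left(2 \right)} = \left(-17\right) \left(- \frac{31}{8}\right) = \frac{527}{8}$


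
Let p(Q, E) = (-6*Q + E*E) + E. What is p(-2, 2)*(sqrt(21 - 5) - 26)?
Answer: -396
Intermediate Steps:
p(Q, E) = E + E**2 - 6*Q (p(Q, E) = (-6*Q + E**2) + E = (E**2 - 6*Q) + E = E + E**2 - 6*Q)
p(-2, 2)*(sqrt(21 - 5) - 26) = (2 + 2**2 - 6*(-2))*(sqrt(21 - 5) - 26) = (2 + 4 + 12)*(sqrt(16) - 26) = 18*(4 - 26) = 18*(-22) = -396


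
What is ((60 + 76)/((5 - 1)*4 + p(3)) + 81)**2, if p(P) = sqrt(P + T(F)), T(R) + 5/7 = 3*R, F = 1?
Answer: 24775458233/3080025 - 42809264*sqrt(259)/3080025 ≈ 7820.2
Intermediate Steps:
T(R) = -5/7 + 3*R
p(P) = sqrt(16/7 + P) (p(P) = sqrt(P + (-5/7 + 3*1)) = sqrt(P + (-5/7 + 3)) = sqrt(P + 16/7) = sqrt(16/7 + P))
((60 + 76)/((5 - 1)*4 + p(3)) + 81)**2 = ((60 + 76)/((5 - 1)*4 + sqrt(112 + 49*3)/7) + 81)**2 = (136/(4*4 + sqrt(112 + 147)/7) + 81)**2 = (136/(16 + sqrt(259)/7) + 81)**2 = (81 + 136/(16 + sqrt(259)/7))**2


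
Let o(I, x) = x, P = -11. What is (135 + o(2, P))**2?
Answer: 15376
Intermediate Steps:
(135 + o(2, P))**2 = (135 - 11)**2 = 124**2 = 15376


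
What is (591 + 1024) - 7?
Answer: 1608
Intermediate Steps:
(591 + 1024) - 7 = 1615 - 7 = 1608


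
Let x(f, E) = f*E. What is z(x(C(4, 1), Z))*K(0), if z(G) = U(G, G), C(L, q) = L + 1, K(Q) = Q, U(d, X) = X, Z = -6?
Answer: 0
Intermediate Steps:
C(L, q) = 1 + L
x(f, E) = E*f
z(G) = G
z(x(C(4, 1), Z))*K(0) = -6*(1 + 4)*0 = -6*5*0 = -30*0 = 0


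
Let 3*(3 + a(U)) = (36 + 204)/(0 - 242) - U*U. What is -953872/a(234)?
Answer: 115418512/2208895 ≈ 52.252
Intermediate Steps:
a(U) = -403/121 - U**2/3 (a(U) = -3 + ((36 + 204)/(0 - 242) - U*U)/3 = -3 + (240/(-242) - U**2)/3 = -3 + (240*(-1/242) - U**2)/3 = -3 + (-120/121 - U**2)/3 = -3 + (-40/121 - U**2/3) = -403/121 - U**2/3)
-953872/a(234) = -953872/(-403/121 - 1/3*234**2) = -953872/(-403/121 - 1/3*54756) = -953872/(-403/121 - 18252) = -953872/(-2208895/121) = -953872*(-121/2208895) = 115418512/2208895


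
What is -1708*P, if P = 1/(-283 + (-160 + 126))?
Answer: 1708/317 ≈ 5.3880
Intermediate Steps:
P = -1/317 (P = 1/(-283 - 34) = 1/(-317) = -1/317 ≈ -0.0031546)
-1708*P = -1708*(-1/317) = 1708/317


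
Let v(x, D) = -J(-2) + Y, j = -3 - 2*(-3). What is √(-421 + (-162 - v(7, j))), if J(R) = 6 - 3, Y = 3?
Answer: I*√583 ≈ 24.145*I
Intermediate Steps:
J(R) = 3
j = 3 (j = -3 + 6 = 3)
v(x, D) = 0 (v(x, D) = -1*3 + 3 = -3 + 3 = 0)
√(-421 + (-162 - v(7, j))) = √(-421 + (-162 - 1*0)) = √(-421 + (-162 + 0)) = √(-421 - 162) = √(-583) = I*√583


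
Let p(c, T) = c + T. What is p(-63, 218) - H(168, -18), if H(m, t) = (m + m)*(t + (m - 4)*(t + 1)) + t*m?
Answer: 945995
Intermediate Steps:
H(m, t) = m*t + 2*m*(t + (1 + t)*(-4 + m)) (H(m, t) = (2*m)*(t + (-4 + m)*(1 + t)) + m*t = (2*m)*(t + (1 + t)*(-4 + m)) + m*t = 2*m*(t + (1 + t)*(-4 + m)) + m*t = m*t + 2*m*(t + (1 + t)*(-4 + m)))
p(c, T) = T + c
p(-63, 218) - H(168, -18) = (218 - 63) - 168*(-8 - 5*(-18) + 2*168 + 2*168*(-18)) = 155 - 168*(-8 + 90 + 336 - 6048) = 155 - 168*(-5630) = 155 - 1*(-945840) = 155 + 945840 = 945995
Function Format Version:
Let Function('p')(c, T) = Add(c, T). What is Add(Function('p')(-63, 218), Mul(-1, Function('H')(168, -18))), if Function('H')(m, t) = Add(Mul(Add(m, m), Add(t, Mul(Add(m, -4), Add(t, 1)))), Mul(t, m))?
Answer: 945995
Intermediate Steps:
Function('H')(m, t) = Add(Mul(m, t), Mul(2, m, Add(t, Mul(Add(1, t), Add(-4, m))))) (Function('H')(m, t) = Add(Mul(Mul(2, m), Add(t, Mul(Add(-4, m), Add(1, t)))), Mul(m, t)) = Add(Mul(Mul(2, m), Add(t, Mul(Add(1, t), Add(-4, m)))), Mul(m, t)) = Add(Mul(2, m, Add(t, Mul(Add(1, t), Add(-4, m)))), Mul(m, t)) = Add(Mul(m, t), Mul(2, m, Add(t, Mul(Add(1, t), Add(-4, m))))))
Function('p')(c, T) = Add(T, c)
Add(Function('p')(-63, 218), Mul(-1, Function('H')(168, -18))) = Add(Add(218, -63), Mul(-1, Mul(168, Add(-8, Mul(-5, -18), Mul(2, 168), Mul(2, 168, -18))))) = Add(155, Mul(-1, Mul(168, Add(-8, 90, 336, -6048)))) = Add(155, Mul(-1, Mul(168, -5630))) = Add(155, Mul(-1, -945840)) = Add(155, 945840) = 945995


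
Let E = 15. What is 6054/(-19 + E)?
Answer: -3027/2 ≈ -1513.5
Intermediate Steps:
6054/(-19 + E) = 6054/(-19 + 15) = 6054/(-4) = 6054*(-¼) = -3027/2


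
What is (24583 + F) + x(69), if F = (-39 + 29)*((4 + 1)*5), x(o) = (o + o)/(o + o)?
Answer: 24334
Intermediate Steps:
x(o) = 1 (x(o) = (2*o)/((2*o)) = (2*o)*(1/(2*o)) = 1)
F = -250 (F = -50*5 = -10*25 = -250)
(24583 + F) + x(69) = (24583 - 250) + 1 = 24333 + 1 = 24334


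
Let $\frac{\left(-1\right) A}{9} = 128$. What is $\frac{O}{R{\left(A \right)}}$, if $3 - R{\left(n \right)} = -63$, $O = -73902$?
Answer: $- \frac{12317}{11} \approx -1119.7$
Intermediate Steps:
$A = -1152$ ($A = \left(-9\right) 128 = -1152$)
$R{\left(n \right)} = 66$ ($R{\left(n \right)} = 3 - -63 = 3 + 63 = 66$)
$\frac{O}{R{\left(A \right)}} = - \frac{73902}{66} = \left(-73902\right) \frac{1}{66} = - \frac{12317}{11}$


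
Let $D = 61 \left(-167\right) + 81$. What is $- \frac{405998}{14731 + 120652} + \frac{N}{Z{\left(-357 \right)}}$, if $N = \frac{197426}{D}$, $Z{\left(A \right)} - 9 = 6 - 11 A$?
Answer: $- \frac{8100408180227}{2696683958658} \approx -3.0038$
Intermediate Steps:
$D = -10106$ ($D = -10187 + 81 = -10106$)
$Z{\left(A \right)} = 15 - 11 A$ ($Z{\left(A \right)} = 9 - \left(-6 + 11 A\right) = 15 - 11 A$)
$N = - \frac{98713}{5053}$ ($N = \frac{197426}{-10106} = 197426 \left(- \frac{1}{10106}\right) = - \frac{98713}{5053} \approx -19.536$)
$- \frac{405998}{14731 + 120652} + \frac{N}{Z{\left(-357 \right)}} = - \frac{405998}{14731 + 120652} - \frac{98713}{5053 \left(15 - -3927\right)} = - \frac{405998}{135383} - \frac{98713}{5053 \left(15 + 3927\right)} = \left(-405998\right) \frac{1}{135383} - \frac{98713}{5053 \cdot 3942} = - \frac{405998}{135383} - \frac{98713}{19918926} = - \frac{8100408180227}{2696683958658}$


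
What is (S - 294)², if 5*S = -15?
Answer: 88209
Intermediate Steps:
S = -3 (S = (⅕)*(-15) = -3)
(S - 294)² = (-3 - 294)² = (-297)² = 88209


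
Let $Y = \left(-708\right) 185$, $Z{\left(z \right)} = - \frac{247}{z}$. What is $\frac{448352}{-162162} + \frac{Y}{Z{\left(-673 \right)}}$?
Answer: $- \frac{549792940324}{1540539} \approx -3.5688 \cdot 10^{5}$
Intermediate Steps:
$Y = -130980$
$\frac{448352}{-162162} + \frac{Y}{Z{\left(-673 \right)}} = \frac{448352}{-162162} - \frac{130980}{\left(-247\right) \frac{1}{-673}} = 448352 \left(- \frac{1}{162162}\right) - \frac{130980}{\left(-247\right) \left(- \frac{1}{673}\right)} = - \frac{224176}{81081} - \frac{130980}{\frac{247}{673}} = - \frac{224176}{81081} - \frac{88149540}{247} = - \frac{549792940324}{1540539}$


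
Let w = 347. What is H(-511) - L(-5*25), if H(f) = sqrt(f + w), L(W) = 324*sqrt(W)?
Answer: 2*I*(sqrt(41) - 810*sqrt(5)) ≈ -3609.6*I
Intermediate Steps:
H(f) = sqrt(347 + f) (H(f) = sqrt(f + 347) = sqrt(347 + f))
H(-511) - L(-5*25) = sqrt(347 - 511) - 324*sqrt(-5*25) = sqrt(-164) - 324*sqrt(-125) = 2*I*sqrt(41) - 324*5*I*sqrt(5) = 2*I*sqrt(41) - 1620*I*sqrt(5) = -1620*I*sqrt(5) + 2*I*sqrt(41)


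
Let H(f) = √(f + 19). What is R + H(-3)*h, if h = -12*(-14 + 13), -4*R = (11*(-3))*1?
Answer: 225/4 ≈ 56.250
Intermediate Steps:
H(f) = √(19 + f)
R = 33/4 (R = -11*(-3)/4 = -(-33)/4 = -¼*(-33) = 33/4 ≈ 8.2500)
h = 12 (h = -12*(-1) = 12)
R + H(-3)*h = 33/4 + √(19 - 3)*12 = 33/4 + √16*12 = 33/4 + 4*12 = 33/4 + 48 = 225/4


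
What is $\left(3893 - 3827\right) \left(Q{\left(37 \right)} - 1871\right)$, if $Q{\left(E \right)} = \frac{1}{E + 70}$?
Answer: $- \frac{13212936}{107} \approx -1.2349 \cdot 10^{5}$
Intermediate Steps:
$Q{\left(E \right)} = \frac{1}{70 + E}$
$\left(3893 - 3827\right) \left(Q{\left(37 \right)} - 1871\right) = \left(3893 - 3827\right) \left(\frac{1}{70 + 37} - 1871\right) = 66 \left(\frac{1}{107} - 1871\right) = 66 \left(- \frac{200196}{107}\right) = - \frac{13212936}{107}$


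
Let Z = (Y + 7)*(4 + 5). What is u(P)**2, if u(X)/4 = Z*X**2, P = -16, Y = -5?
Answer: 339738624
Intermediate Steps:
Z = 18 (Z = (-5 + 7)*(4 + 5) = 2*9 = 18)
u(X) = 72*X**2 (u(X) = 4*(18*X**2) = 72*X**2)
u(P)**2 = (72*(-16)**2)**2 = (72*256)**2 = 18432**2 = 339738624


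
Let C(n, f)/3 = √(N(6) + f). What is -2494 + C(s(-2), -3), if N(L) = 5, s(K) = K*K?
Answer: -2494 + 3*√2 ≈ -2489.8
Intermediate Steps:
s(K) = K²
C(n, f) = 3*√(5 + f)
-2494 + C(s(-2), -3) = -2494 + 3*√(5 - 3) = -2494 + 3*√2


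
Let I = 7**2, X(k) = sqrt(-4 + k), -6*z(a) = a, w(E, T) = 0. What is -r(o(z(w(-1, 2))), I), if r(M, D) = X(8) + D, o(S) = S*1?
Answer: -51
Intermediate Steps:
z(a) = -a/6
o(S) = S
I = 49
r(M, D) = 2 + D (r(M, D) = sqrt(-4 + 8) + D = sqrt(4) + D = 2 + D)
-r(o(z(w(-1, 2))), I) = -(2 + 49) = -1*51 = -51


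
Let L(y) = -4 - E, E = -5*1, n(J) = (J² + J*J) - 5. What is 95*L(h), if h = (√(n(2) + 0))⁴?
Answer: 95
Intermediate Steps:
n(J) = -5 + 2*J² (n(J) = (J² + J²) - 5 = 2*J² - 5 = -5 + 2*J²)
E = -5
h = 9 (h = (√((-5 + 2*2²) + 0))⁴ = (√((-5 + 2*4) + 0))⁴ = (√((-5 + 8) + 0))⁴ = (√(3 + 0))⁴ = (√3)⁴ = 9)
L(y) = 1 (L(y) = -4 - 1*(-5) = -4 + 5 = 1)
95*L(h) = 95*1 = 95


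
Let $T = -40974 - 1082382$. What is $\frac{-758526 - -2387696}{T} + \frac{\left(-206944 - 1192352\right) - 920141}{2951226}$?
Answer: $- \frac{308900097208}{138136559769} \approx -2.2362$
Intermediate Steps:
$T = -1123356$
$\frac{-758526 - -2387696}{T} + \frac{\left(-206944 - 1192352\right) - 920141}{2951226} = \frac{-758526 - -2387696}{-1123356} + \frac{\left(-206944 - 1192352\right) - 920141}{2951226} = \left(-758526 + 2387696\right) \left(- \frac{1}{1123356}\right) + \left(-1399296 - 920141\right) \frac{1}{2951226} = 1629170 \left(- \frac{1}{1123356}\right) - \frac{2319437}{2951226} = - \frac{814585}{561678} - \frac{2319437}{2951226} = - \frac{308900097208}{138136559769}$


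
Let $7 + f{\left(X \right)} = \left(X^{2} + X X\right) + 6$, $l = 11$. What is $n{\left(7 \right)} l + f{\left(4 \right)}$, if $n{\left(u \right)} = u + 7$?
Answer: $185$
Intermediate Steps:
$f{\left(X \right)} = -1 + 2 X^{2}$ ($f{\left(X \right)} = -7 + \left(\left(X^{2} + X X\right) + 6\right) = -7 + \left(\left(X^{2} + X^{2}\right) + 6\right) = -7 + \left(2 X^{2} + 6\right) = -7 + \left(6 + 2 X^{2}\right) = -1 + 2 X^{2}$)
$n{\left(u \right)} = 7 + u$
$n{\left(7 \right)} l + f{\left(4 \right)} = \left(7 + 7\right) 11 - \left(1 - 2 \cdot 4^{2}\right) = 14 \cdot 11 + \left(-1 + 2 \cdot 16\right) = 154 + \left(-1 + 32\right) = 154 + 31 = 185$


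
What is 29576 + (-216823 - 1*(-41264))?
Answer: -145983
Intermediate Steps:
29576 + (-216823 - 1*(-41264)) = 29576 + (-216823 + 41264) = 29576 - 175559 = -145983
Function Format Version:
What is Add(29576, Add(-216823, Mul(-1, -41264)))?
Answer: -145983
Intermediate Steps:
Add(29576, Add(-216823, Mul(-1, -41264))) = Add(29576, Add(-216823, 41264)) = Add(29576, -175559) = -145983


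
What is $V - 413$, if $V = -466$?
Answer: $-879$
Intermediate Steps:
$V - 413 = -466 - 413 = -879$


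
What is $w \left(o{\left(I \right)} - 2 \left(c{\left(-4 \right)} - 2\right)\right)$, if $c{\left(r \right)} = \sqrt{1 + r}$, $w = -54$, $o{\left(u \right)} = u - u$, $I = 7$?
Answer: $-216 + 108 i \sqrt{3} \approx -216.0 + 187.06 i$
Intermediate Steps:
$o{\left(u \right)} = 0$
$w \left(o{\left(I \right)} - 2 \left(c{\left(-4 \right)} - 2\right)\right) = - 54 \left(0 - 2 \left(\sqrt{1 - 4} - 2\right)\right) = - 54 \left(0 - 2 \left(\sqrt{-3} - 2\right)\right) = - 54 \left(0 - 2 \left(i \sqrt{3} - 2\right)\right) = - 54 \left(0 - 2 \left(-2 + i \sqrt{3}\right)\right) = - 54 \left(0 + \left(4 - 2 i \sqrt{3}\right)\right) = - 54 \left(4 - 2 i \sqrt{3}\right) = -216 + 108 i \sqrt{3}$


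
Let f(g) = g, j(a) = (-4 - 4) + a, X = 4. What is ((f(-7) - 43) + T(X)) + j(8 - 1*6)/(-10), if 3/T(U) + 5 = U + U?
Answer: -242/5 ≈ -48.400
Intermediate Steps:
T(U) = 3/(-5 + 2*U) (T(U) = 3/(-5 + (U + U)) = 3/(-5 + 2*U))
j(a) = -8 + a
((f(-7) - 43) + T(X)) + j(8 - 1*6)/(-10) = ((-7 - 43) + 3/(-5 + 2*4)) + (-8 + (8 - 1*6))/(-10) = (-50 + 3/(-5 + 8)) + (-8 + (8 - 6))*(-1/10) = (-50 + 3/3) + (-8 + 2)*(-1/10) = (-50 + 3*(1/3)) - 6*(-1/10) = (-50 + 1) + 3/5 = -49 + 3/5 = -242/5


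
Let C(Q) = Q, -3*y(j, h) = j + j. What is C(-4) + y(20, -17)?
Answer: -52/3 ≈ -17.333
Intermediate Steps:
y(j, h) = -2*j/3 (y(j, h) = -(j + j)/3 = -2*j/3)
C(-4) + y(20, -17) = -4 - ⅔*20 = -4 - 40/3 = -52/3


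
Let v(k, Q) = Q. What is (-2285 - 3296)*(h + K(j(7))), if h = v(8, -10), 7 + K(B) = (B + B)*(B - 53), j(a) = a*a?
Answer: 2282629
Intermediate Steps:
j(a) = a²
K(B) = -7 + 2*B*(-53 + B) (K(B) = -7 + (B + B)*(B - 53) = -7 + (2*B)*(-53 + B) = -7 + 2*B*(-53 + B))
h = -10
(-2285 - 3296)*(h + K(j(7))) = (-2285 - 3296)*(-10 + (-7 - 106*7² + 2*(7²)²)) = -5581*(-10 + (-7 - 106*49 + 2*49²)) = -5581*(-10 + (-7 - 5194 + 2*2401)) = -5581*(-10 + (-7 - 5194 + 4802)) = -5581*(-10 - 399) = -5581*(-409) = 2282629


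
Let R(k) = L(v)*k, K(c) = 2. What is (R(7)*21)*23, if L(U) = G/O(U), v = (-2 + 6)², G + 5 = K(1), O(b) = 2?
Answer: -10143/2 ≈ -5071.5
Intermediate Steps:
G = -3 (G = -5 + 2 = -3)
v = 16 (v = 4² = 16)
L(U) = -3/2
R(k) = -3*k/2
(R(7)*21)*23 = (-3/2*7*21)*23 = -21/2*21*23 = -441/2*23 = -10143/2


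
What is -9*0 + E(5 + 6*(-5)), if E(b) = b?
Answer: -25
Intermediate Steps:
-9*0 + E(5 + 6*(-5)) = -9*0 + (5 + 6*(-5)) = 0 + (5 - 30) = 0 - 25 = -25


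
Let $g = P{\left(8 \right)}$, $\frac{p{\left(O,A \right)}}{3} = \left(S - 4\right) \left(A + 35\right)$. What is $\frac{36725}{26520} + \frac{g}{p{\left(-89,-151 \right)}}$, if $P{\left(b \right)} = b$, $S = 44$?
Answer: $\frac{27297}{19720} \approx 1.3842$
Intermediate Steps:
$p{\left(O,A \right)} = 4200 + 120 A$ ($p{\left(O,A \right)} = 3 \left(44 - 4\right) \left(A + 35\right) = 3 \cdot 40 \left(35 + A\right) = 3 \left(1400 + 40 A\right) = 4200 + 120 A$)
$g = 8$
$\frac{36725}{26520} + \frac{g}{p{\left(-89,-151 \right)}} = \frac{36725}{26520} + \frac{8}{4200 + 120 \left(-151\right)} = 36725 \cdot \frac{1}{26520} + \frac{8}{4200 - 18120} = \frac{565}{408} + \frac{8}{-13920} = \frac{565}{408} + 8 \left(- \frac{1}{13920}\right) = \frac{565}{408} - \frac{1}{1740} = \frac{27297}{19720}$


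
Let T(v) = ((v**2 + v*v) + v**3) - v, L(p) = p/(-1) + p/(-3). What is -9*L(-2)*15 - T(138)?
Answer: -2666382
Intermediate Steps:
L(p) = -4*p/3 (L(p) = p*(-1) + p*(-1/3) = -p - p/3 = -4*p/3)
T(v) = v**3 - v + 2*v**2 (T(v) = ((v**2 + v**2) + v**3) - v = (2*v**2 + v**3) - v = (v**3 + 2*v**2) - v = v**3 - v + 2*v**2)
-9*L(-2)*15 - T(138) = -(-12)*(-2)*15 - 138*(-1 + 138**2 + 2*138) = -9*8/3*15 - 138*(-1 + 19044 + 276) = -24*15 - 138*19319 = -360 - 1*2666022 = -360 - 2666022 = -2666382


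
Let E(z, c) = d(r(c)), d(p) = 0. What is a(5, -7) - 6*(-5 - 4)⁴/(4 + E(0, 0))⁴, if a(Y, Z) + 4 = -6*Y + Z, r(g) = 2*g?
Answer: -24931/128 ≈ -194.77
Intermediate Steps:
a(Y, Z) = -4 + Z - 6*Y (a(Y, Z) = -4 + (-6*Y + Z) = -4 + (Z - 6*Y) = -4 + Z - 6*Y)
E(z, c) = 0
a(5, -7) - 6*(-5 - 4)⁴/(4 + E(0, 0))⁴ = (-4 - 7 - 6*5) - 6*(-5 - 4)⁴/(4 + 0)⁴ = (-4 - 7 - 30) - 6*(-9/4)⁴ = -41 - 6*(-9*¼)⁴ = -41 - 6*(-9/4)⁴ = -41 - 6*6561/256 = -41 - 19683/128 = -24931/128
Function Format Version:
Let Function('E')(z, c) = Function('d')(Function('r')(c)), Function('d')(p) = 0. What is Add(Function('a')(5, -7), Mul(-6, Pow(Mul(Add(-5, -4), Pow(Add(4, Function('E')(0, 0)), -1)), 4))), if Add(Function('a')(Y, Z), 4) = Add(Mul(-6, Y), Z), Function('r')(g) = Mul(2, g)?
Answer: Rational(-24931, 128) ≈ -194.77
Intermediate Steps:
Function('a')(Y, Z) = Add(-4, Z, Mul(-6, Y)) (Function('a')(Y, Z) = Add(-4, Add(Mul(-6, Y), Z)) = Add(-4, Add(Z, Mul(-6, Y))) = Add(-4, Z, Mul(-6, Y)))
Function('E')(z, c) = 0
Add(Function('a')(5, -7), Mul(-6, Pow(Mul(Add(-5, -4), Pow(Add(4, Function('E')(0, 0)), -1)), 4))) = Add(Add(-4, -7, Mul(-6, 5)), Mul(-6, Pow(Mul(Add(-5, -4), Pow(Add(4, 0), -1)), 4))) = Add(Add(-4, -7, -30), Mul(-6, Pow(Mul(-9, Pow(4, -1)), 4))) = Add(-41, Mul(-6, Pow(Mul(-9, Rational(1, 4)), 4))) = Add(-41, Mul(-6, Pow(Rational(-9, 4), 4))) = Add(-41, Mul(-6, Rational(6561, 256))) = Add(-41, Rational(-19683, 128)) = Rational(-24931, 128)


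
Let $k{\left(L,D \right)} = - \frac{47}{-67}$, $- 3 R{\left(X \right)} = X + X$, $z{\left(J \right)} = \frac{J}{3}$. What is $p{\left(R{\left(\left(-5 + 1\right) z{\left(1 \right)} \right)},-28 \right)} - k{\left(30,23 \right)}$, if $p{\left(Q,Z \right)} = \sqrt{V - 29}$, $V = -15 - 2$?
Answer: $- \frac{47}{67} + i \sqrt{46} \approx -0.70149 + 6.7823 i$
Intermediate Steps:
$z{\left(J \right)} = \frac{J}{3}$ ($z{\left(J \right)} = J \frac{1}{3} = \frac{J}{3}$)
$V = -17$
$R{\left(X \right)} = - \frac{2 X}{3}$ ($R{\left(X \right)} = - \frac{X + X}{3} = - \frac{2 X}{3}$)
$k{\left(L,D \right)} = \frac{47}{67}$ ($k{\left(L,D \right)} = \left(-47\right) \left(- \frac{1}{67}\right) = \frac{47}{67}$)
$p{\left(Q,Z \right)} = i \sqrt{46}$ ($p{\left(Q,Z \right)} = \sqrt{-17 - 29} = \sqrt{-46} = i \sqrt{46}$)
$p{\left(R{\left(\left(-5 + 1\right) z{\left(1 \right)} \right)},-28 \right)} - k{\left(30,23 \right)} = i \sqrt{46} - \frac{47}{67} = - \frac{47}{67} + i \sqrt{46}$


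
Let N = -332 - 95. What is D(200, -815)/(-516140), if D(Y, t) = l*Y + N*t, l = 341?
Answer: -83241/103228 ≈ -0.80638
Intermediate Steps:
N = -427
D(Y, t) = -427*t + 341*Y (D(Y, t) = 341*Y - 427*t = -427*t + 341*Y)
D(200, -815)/(-516140) = (-427*(-815) + 341*200)/(-516140) = (348005 + 68200)*(-1/516140) = 416205*(-1/516140) = -83241/103228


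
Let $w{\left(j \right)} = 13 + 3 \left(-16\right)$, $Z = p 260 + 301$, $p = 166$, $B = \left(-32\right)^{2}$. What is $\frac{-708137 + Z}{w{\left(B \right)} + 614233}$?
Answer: $- \frac{332338}{307099} \approx -1.0822$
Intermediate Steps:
$B = 1024$
$Z = 43461$ ($Z = 166 \cdot 260 + 301 = 43160 + 301 = 43461$)
$w{\left(j \right)} = -35$ ($w{\left(j \right)} = 13 - 48 = -35$)
$\frac{-708137 + Z}{w{\left(B \right)} + 614233} = \frac{-708137 + 43461}{-35 + 614233} = - \frac{664676}{614198} = \left(-664676\right) \frac{1}{614198} = - \frac{332338}{307099}$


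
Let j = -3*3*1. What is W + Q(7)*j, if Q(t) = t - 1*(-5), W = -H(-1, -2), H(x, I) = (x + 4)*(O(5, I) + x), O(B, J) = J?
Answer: -99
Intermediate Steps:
j = -9 (j = -9*1 = -9)
H(x, I) = (4 + x)*(I + x) (H(x, I) = (x + 4)*(I + x) = (4 + x)*(I + x))
W = 9 (W = -((-1)² + 4*(-2) + 4*(-1) - 2*(-1)) = -(1 - 8 - 4 + 2) = -1*(-9) = 9)
Q(t) = 5 + t (Q(t) = t + 5 = 5 + t)
W + Q(7)*j = 9 + (5 + 7)*(-9) = 9 + 12*(-9) = 9 - 108 = -99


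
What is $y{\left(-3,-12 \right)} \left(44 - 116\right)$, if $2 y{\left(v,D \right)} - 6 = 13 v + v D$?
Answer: $-108$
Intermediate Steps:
$y{\left(v,D \right)} = 3 + \frac{13 v}{2} + \frac{D v}{2}$ ($y{\left(v,D \right)} = 3 + \frac{13 v + v D}{2} = 3 + \frac{13 v + D v}{2} = 3 + \left(\frac{13 v}{2} + \frac{D v}{2}\right) = 3 + \frac{13 v}{2} + \frac{D v}{2}$)
$y{\left(-3,-12 \right)} \left(44 - 116\right) = \left(3 + \frac{13}{2} \left(-3\right) + \frac{1}{2} \left(-12\right) \left(-3\right)\right) \left(44 - 116\right) = \left(3 - \frac{39}{2} + 18\right) \left(-72\right) = \frac{3}{2} \left(-72\right) = -108$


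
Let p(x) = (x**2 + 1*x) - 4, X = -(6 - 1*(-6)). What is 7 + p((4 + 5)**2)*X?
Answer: -79649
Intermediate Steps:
X = -12 (X = -(6 + 6) = -1*12 = -12)
p(x) = -4 + x + x**2 (p(x) = (x**2 + x) - 4 = (x + x**2) - 4 = -4 + x + x**2)
7 + p((4 + 5)**2)*X = 7 + (-4 + (4 + 5)**2 + ((4 + 5)**2)**2)*(-12) = 7 + (-4 + 9**2 + (9**2)**2)*(-12) = 7 + (-4 + 81 + 81**2)*(-12) = 7 + (-4 + 81 + 6561)*(-12) = 7 + 6638*(-12) = 7 - 79656 = -79649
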